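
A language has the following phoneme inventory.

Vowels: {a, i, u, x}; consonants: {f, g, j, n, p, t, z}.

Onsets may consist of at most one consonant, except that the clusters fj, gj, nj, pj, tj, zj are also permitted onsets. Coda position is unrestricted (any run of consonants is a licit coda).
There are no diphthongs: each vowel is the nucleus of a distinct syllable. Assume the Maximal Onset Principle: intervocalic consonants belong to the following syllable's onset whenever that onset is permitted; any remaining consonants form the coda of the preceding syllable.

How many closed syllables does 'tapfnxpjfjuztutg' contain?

Vowels present: a, x, u, u; each is a nucleus, giving 4 syllables.
Between /a/ (V1) and /x/ (V2): /pfn/ — longest licit onset from the right is /n/, leaving /pf/ as coda.
Between /x/ (V2) and /u/ (V3): /pjfj/ splits as /pj/ + /fj/ (/fj/ is the longest suffix that is a licit onset).
Between /u/ (V3) and /u/ (V4): cluster /zt/ — the longest permitted-onset suffix is /t/; onset = /t/, preceding coda = /z/.
So the parse is tapf.nxpj.fjuz.tutg.
Classifying each syllable: /tapf/ (closed), /nxpj/ (closed), /fjuz/ (closed), /tutg/ (closed).
Closed syllables: 4.

4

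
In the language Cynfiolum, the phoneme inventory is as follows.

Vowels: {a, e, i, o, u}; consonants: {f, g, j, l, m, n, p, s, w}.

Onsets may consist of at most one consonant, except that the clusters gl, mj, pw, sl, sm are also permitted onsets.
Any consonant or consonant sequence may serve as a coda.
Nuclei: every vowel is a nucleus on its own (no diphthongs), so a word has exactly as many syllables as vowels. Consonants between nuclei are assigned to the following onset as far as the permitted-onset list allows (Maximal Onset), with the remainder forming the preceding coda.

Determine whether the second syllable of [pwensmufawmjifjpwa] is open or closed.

open

Nuclei (vowels): e, u, a, i, a → 5 syllables.
Between /e/ (V1) and /u/ (V2): cluster /nsm/ — the longest permitted-onset suffix is /sm/; onset = /sm/, preceding coda = /n/.
Between /u/ (V2) and /a/ (V3): just /f/ — single C goes to the following onset.
Between /a/ (V3) and /i/ (V4): /wmj/ — longest licit onset from the right is /mj/, leaving /w/ as coda.
Between /i/ (V4) and /a/ (V5): /fjpw/; trying suffixes from longest down, /pw/ is the first permitted one, so coda /fj/ | onset /pw/.
Result: pwen.smu.faw.mjifj.pwa.
Syllable 2 is /smu/; it ends in its nucleus with no coda, so it is open.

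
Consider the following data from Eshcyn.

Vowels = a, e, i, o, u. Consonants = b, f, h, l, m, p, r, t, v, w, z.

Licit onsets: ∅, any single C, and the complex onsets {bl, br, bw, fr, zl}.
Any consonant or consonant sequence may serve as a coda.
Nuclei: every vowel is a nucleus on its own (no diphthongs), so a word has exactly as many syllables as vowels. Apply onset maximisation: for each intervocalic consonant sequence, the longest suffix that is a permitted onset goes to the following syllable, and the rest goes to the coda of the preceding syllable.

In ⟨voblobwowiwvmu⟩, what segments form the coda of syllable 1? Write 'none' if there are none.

none

Vowels present: o, o, o, i, u; each is a nucleus, giving 5 syllables.
σ1/σ2 boundary: cluster /bl/ — /bl/ is itself a permitted onset, so the whole cluster goes right; preceding coda = ∅.
σ2/σ3 boundary: /bw/ — entire cluster is a permitted onset → onset /bw/, coda ∅.
σ3/σ4 boundary: /w/ → onset of the next syllable (single consonants are always licit onsets).
σ4/σ5 boundary: /wvm/ splits as /wv/ + /m/ (/m/ is the longest suffix that is a licit onset).
So the parse is vo.blo.bwo.wiwv.mu.
Syllable 1 is /vo/: onset /v/, nucleus /o/, coda ∅.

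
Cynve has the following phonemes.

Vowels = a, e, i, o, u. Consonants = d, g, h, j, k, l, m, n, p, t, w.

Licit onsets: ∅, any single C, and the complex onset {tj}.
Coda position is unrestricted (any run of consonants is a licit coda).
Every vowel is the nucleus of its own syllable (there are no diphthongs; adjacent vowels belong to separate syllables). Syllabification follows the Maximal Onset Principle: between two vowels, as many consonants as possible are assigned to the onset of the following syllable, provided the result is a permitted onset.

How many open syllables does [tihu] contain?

2

The vowels are i, u — 2 nuclei, so 2 syllables.
Between /i/ (V1) and /u/ (V2): /h/ → onset of the next syllable (single consonants are always licit onsets).
Result: ti.hu.
Classifying each syllable: /ti/ (open), /hu/ (open).
Open syllables: 2.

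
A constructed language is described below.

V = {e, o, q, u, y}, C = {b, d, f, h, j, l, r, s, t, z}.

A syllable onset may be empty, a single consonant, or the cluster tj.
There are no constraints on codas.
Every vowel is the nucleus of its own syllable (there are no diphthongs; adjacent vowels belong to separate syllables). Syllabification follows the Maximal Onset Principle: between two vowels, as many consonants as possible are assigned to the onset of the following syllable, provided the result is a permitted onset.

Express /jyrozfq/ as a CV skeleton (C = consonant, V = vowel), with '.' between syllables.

Vowels present: y, o, q; each is a nucleus, giving 3 syllables.
σ1/σ2 boundary: /r/ is a single consonant, so it becomes the next onset.
σ2/σ3 boundary: /zf/ splits as /z/ + /f/ (/f/ is the longest suffix that is a licit onset).
Result: jy.roz.fq.
Mapping each syllable to C/V: /jy/ → CV, /roz/ → CVC, /fq/ → CV.

CV.CVC.CV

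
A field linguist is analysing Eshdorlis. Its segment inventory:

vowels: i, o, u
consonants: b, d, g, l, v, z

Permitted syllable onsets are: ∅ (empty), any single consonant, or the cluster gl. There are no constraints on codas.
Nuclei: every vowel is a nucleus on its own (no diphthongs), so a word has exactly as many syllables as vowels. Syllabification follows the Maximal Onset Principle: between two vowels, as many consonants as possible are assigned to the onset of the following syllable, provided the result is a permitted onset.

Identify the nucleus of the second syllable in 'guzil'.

Nuclei (vowels): u, i → 2 syllables.
The second nucleus (vowel 2 from the left) is /i/.

i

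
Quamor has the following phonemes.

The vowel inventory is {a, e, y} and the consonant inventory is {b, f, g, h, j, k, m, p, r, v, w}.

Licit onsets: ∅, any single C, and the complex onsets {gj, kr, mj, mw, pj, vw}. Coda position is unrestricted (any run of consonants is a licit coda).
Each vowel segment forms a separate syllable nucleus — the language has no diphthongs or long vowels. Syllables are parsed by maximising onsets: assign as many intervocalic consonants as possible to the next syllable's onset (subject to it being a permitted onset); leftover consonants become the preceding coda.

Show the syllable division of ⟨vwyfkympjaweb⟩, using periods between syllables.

vwyf.kym.pja.web

Vowels present: y, y, a, e; each is a nucleus, giving 4 syllables.
σ1/σ2 boundary: /fk/ — longest licit onset from the right is /k/, leaving /f/ as coda.
σ2/σ3 boundary: /mpj/ — longest licit onset from the right is /pj/, leaving /m/ as coda.
σ3/σ4 boundary: just /w/ — single C goes to the following onset.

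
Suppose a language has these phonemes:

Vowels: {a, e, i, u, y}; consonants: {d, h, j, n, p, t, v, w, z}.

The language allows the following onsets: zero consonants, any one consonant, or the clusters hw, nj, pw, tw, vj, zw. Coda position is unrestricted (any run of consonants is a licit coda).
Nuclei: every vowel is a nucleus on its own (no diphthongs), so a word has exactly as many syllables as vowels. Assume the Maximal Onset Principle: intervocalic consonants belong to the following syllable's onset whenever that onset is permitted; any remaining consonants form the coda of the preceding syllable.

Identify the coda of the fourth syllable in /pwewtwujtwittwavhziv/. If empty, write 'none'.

The vowels are e, u, i, a, i — 5 nuclei, so 5 syllables.
Between /e/ (V1) and /u/ (V2): cluster /wtw/ — the longest permitted-onset suffix is /tw/; onset = /tw/, preceding coda = /w/.
Between /u/ (V2) and /i/ (V3): /jtw/; trying suffixes from longest down, /tw/ is the first permitted one, so coda /j/ | onset /tw/.
Between /i/ (V3) and /a/ (V4): /ttw/ splits as /t/ + /tw/ (/tw/ is the longest suffix that is a licit onset).
Between /a/ (V4) and /i/ (V5): cluster /vhz/ — the longest permitted-onset suffix is /z/; onset = /z/, preceding coda = /vh/.
Syllabification: pwew.twuj.twit.twavh.ziv.
Syllable 4 is /twavh/: onset /tw/, nucleus /a/, coda /vh/.

vh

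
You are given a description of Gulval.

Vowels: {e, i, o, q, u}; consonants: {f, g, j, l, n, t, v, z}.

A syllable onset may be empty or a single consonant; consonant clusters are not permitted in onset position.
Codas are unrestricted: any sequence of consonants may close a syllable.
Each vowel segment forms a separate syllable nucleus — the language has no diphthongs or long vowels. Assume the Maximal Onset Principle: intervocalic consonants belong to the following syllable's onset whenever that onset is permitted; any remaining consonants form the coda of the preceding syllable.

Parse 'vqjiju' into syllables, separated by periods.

The vowels are q, i, u — 3 nuclei, so 3 syllables.
/q…i/ gap (V1→V2): /j/ is a single consonant, so it becomes the next onset.
/i…u/ gap (V2→V3): /j/ → onset of the next syllable (single consonants are always licit onsets).

vq.ji.ju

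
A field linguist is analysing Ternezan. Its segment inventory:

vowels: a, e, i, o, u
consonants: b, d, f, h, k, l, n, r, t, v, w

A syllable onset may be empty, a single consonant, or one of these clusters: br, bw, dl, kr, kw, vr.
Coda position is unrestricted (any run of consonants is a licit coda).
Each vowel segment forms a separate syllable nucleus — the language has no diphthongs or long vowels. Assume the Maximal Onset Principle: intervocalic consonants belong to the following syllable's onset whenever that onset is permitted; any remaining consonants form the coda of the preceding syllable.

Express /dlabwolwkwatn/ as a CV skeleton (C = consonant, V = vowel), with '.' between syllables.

The vowels are a, o, a — 3 nuclei, so 3 syllables.
V1 /a/ – V2 /o/: /bw/ — entire cluster is a permitted onset → onset /bw/, coda ∅.
V2 /o/ – V3 /a/: /lwkw/; trying suffixes from longest down, /kw/ is the first permitted one, so coda /lw/ | onset /kw/.
Result: dla.bwolw.kwatn.
Mapping each syllable to C/V: /dla/ → CCV, /bwolw/ → CCVCC, /kwatn/ → CCVCC.

CCV.CCVCC.CCVCC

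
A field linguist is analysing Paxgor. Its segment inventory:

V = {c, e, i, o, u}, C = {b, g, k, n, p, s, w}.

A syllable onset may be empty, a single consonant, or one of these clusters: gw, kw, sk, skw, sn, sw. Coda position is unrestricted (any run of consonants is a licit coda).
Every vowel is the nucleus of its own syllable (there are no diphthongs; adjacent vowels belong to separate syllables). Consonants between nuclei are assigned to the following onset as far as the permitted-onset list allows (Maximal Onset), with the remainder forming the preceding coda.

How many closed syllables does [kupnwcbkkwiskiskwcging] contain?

3

The vowels are u, c, i, i, c, i — 6 nuclei, so 6 syllables.
/u…c/ gap (V1→V2): /pnw/ — longest licit onset from the right is /w/, leaving /pn/ as coda.
/c…i/ gap (V2→V3): /bkkw/ — longest licit onset from the right is /kw/, leaving /bk/ as coda.
/i…i/ gap (V3→V4): /sk/ is a licit onset in full, so it all attaches to the next syllable.
/i…c/ gap (V4→V5): /skw/ is a licit onset in full, so it all attaches to the next syllable.
/c…i/ gap (V5→V6): /g/ is a single consonant, so it becomes the next onset.
Putting it together: kupn.wcbk.kwi.ski.skwc.ging.
Classifying each syllable: /kupn/ (closed), /wcbk/ (closed), /kwi/ (open), /ski/ (open), /skwc/ (open), /ging/ (closed).
Closed syllables: 3.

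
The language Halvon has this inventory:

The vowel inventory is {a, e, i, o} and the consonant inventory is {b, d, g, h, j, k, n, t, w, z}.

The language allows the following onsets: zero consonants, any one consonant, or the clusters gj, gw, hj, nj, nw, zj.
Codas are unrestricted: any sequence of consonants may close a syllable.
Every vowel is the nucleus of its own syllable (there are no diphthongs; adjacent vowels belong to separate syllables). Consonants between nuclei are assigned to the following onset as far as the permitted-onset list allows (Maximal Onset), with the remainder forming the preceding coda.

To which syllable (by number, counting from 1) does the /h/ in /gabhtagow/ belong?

Nuclei (vowels): a, a, o → 3 syllables.
Between /a/ (V1) and /a/ (V2): /bht/ — longest licit onset from the right is /t/, leaving /bh/ as coda.
Between /a/ (V2) and /o/ (V3): just /g/ — single C goes to the following onset.
Syllabification: gabh.ta.gow.
The /h/ is in the coda of syllable 1 (/gabh/).

1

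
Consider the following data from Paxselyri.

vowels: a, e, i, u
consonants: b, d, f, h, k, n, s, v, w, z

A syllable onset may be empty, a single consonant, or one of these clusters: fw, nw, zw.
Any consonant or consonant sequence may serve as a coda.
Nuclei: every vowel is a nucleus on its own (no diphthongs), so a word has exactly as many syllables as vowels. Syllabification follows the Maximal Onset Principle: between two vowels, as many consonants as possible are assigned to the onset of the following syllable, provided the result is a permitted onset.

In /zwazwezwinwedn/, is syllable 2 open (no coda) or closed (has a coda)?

open

Nuclei (vowels): a, e, i, e → 4 syllables.
σ1/σ2 boundary: cluster /zw/ — /zw/ is itself a permitted onset, so the whole cluster goes right; preceding coda = ∅.
σ2/σ3 boundary: cluster /zw/ — /zw/ is itself a permitted onset, so the whole cluster goes right; preceding coda = ∅.
σ3/σ4 boundary: /nw/ — entire cluster is a permitted onset → onset /nw/, coda ∅.
Putting it together: zwa.zwe.zwi.nwedn.
Syllable 2 is /zwe/; it ends in its nucleus with no coda, so it is open.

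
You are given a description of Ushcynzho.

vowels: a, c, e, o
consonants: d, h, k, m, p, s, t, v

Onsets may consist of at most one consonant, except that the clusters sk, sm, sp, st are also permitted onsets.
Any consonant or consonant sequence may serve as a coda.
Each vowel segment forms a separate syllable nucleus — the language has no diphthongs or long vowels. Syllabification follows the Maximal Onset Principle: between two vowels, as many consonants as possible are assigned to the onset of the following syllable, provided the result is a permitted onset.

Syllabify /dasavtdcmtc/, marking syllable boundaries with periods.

da.savt.dcm.tc

The vowels are a, a, c, c — 4 nuclei, so 4 syllables.
/a…a/ gap (V1→V2): just /s/ — single C goes to the following onset.
/a…c/ gap (V2→V3): /vtd/ — longest licit onset from the right is /d/, leaving /vt/ as coda.
/c…c/ gap (V3→V4): /mt/; trying suffixes from longest down, /t/ is the first permitted one, so coda /m/ | onset /t/.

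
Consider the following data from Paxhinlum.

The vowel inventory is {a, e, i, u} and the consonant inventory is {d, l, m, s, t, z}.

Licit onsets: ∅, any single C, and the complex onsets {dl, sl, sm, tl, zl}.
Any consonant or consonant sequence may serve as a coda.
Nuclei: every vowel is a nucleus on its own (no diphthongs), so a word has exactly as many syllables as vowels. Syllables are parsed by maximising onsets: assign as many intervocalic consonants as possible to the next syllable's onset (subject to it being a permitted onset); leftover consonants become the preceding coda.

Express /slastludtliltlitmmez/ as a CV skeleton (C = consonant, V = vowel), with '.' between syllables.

Nuclei (vowels): a, u, i, i, e → 5 syllables.
/a…u/ gap (V1→V2): /stl/ splits as /s/ + /tl/ (/tl/ is the longest suffix that is a licit onset).
/u…i/ gap (V2→V3): cluster /dtl/ — the longest permitted-onset suffix is /tl/; onset = /tl/, preceding coda = /d/.
/i…i/ gap (V3→V4): /ltl/; trying suffixes from longest down, /tl/ is the first permitted one, so coda /l/ | onset /tl/.
/i…e/ gap (V4→V5): /tmm/; trying suffixes from longest down, /m/ is the first permitted one, so coda /tm/ | onset /m/.
Syllabification: slas.tlud.tlil.tlitm.mez.
Mapping each syllable to C/V: /slas/ → CCVC, /tlud/ → CCVC, /tlil/ → CCVC, /tlitm/ → CCVCC, /mez/ → CVC.

CCVC.CCVC.CCVC.CCVCC.CVC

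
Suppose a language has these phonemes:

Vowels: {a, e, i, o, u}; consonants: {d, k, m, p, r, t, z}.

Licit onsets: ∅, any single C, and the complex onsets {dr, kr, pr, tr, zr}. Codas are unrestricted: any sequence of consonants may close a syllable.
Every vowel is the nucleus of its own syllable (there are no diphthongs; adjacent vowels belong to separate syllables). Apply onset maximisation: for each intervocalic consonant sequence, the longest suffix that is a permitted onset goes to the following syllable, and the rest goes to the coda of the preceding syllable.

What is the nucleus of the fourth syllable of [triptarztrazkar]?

The vowels are i, a, a, a — 4 nuclei, so 4 syllables.
The fourth nucleus (vowel 4 from the left) is /a/.

a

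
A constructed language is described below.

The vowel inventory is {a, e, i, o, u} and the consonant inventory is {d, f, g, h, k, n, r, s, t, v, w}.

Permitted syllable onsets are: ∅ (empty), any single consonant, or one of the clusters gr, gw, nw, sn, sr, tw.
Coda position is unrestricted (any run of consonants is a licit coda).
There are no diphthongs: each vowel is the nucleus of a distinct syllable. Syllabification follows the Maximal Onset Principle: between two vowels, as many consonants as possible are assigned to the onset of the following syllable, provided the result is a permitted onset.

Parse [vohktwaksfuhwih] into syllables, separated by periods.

vohk.twaks.fuh.wih

The vowels are o, a, u, i — 4 nuclei, so 4 syllables.
σ1/σ2 boundary: /hktw/ splits as /hk/ + /tw/ (/tw/ is the longest suffix that is a licit onset).
σ2/σ3 boundary: /ksf/ splits as /ks/ + /f/ (/f/ is the longest suffix that is a licit onset).
σ3/σ4 boundary: /hw/ — longest licit onset from the right is /w/, leaving /h/ as coda.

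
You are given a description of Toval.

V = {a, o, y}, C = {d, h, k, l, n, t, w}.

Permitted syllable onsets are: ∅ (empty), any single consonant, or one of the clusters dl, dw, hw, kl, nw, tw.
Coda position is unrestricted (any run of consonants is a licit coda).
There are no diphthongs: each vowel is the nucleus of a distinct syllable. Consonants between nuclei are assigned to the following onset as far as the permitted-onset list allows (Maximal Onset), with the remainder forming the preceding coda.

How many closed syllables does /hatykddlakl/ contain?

The vowels are a, y, a — 3 nuclei, so 3 syllables.
/a…y/ gap (V1→V2): /t/ is a single consonant, so it becomes the next onset.
/y…a/ gap (V2→V3): cluster /kddl/ — the longest permitted-onset suffix is /dl/; onset = /dl/, preceding coda = /kd/.
So the parse is ha.tykd.dlakl.
Classifying each syllable: /ha/ (open), /tykd/ (closed), /dlakl/ (closed).
Closed syllables: 2.

2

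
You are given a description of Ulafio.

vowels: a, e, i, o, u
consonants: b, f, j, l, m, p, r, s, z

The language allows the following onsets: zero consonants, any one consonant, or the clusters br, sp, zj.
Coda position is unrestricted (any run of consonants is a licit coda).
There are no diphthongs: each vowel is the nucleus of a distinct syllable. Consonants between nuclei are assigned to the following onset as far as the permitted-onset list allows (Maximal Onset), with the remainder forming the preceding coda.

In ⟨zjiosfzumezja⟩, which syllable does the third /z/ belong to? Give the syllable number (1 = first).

Nuclei (vowels): i, o, u, e, a → 5 syllables.
Between /i/ (V1) and /o/ (V2): nothing intervenes; syllable break is V.V.
Between /o/ (V2) and /u/ (V3): cluster /sfz/ — the longest permitted-onset suffix is /z/; onset = /z/, preceding coda = /sf/.
Between /u/ (V3) and /e/ (V4): /m/ is a single consonant, so it becomes the next onset.
Between /e/ (V4) and /a/ (V5): cluster /zj/ — /zj/ is itself a permitted onset, so the whole cluster goes right; preceding coda = ∅.
So the parse is zji.osf.zu.me.zja.
The third /z/ is in the onset of syllable 5 (/zja/).

5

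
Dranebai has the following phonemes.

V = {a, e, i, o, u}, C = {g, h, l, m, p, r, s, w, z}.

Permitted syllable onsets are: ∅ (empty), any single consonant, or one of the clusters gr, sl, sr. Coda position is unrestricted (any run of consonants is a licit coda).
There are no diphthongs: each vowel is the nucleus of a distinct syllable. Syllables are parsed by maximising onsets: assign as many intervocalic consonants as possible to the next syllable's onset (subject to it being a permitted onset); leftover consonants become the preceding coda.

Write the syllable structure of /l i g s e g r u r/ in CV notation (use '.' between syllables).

CVC.CV.CCVC

Nuclei (vowels): i, e, u → 3 syllables.
V1 /i/ – V2 /e/: /gs/ splits as /g/ + /s/ (/s/ is the longest suffix that is a licit onset).
V2 /e/ – V3 /u/: /gr/ — entire cluster is a permitted onset → onset /gr/, coda ∅.
So the parse is lig.se.grur.
Mapping each syllable to C/V: /lig/ → CVC, /se/ → CV, /grur/ → CCVC.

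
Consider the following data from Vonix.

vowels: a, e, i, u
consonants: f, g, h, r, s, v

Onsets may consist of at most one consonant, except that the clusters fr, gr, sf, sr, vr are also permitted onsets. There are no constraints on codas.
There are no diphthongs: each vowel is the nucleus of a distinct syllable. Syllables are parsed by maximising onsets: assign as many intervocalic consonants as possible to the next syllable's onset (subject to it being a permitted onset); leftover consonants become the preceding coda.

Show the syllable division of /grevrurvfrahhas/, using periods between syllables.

gre.vrurv.frah.has

Nuclei (vowels): e, u, a, a → 4 syllables.
σ1/σ2 boundary: cluster /vr/ — /vr/ is itself a permitted onset, so the whole cluster goes right; preceding coda = ∅.
σ2/σ3 boundary: /rvfr/; trying suffixes from longest down, /fr/ is the first permitted one, so coda /rv/ | onset /fr/.
σ3/σ4 boundary: /hh/ — longest licit onset from the right is /h/, leaving /h/ as coda.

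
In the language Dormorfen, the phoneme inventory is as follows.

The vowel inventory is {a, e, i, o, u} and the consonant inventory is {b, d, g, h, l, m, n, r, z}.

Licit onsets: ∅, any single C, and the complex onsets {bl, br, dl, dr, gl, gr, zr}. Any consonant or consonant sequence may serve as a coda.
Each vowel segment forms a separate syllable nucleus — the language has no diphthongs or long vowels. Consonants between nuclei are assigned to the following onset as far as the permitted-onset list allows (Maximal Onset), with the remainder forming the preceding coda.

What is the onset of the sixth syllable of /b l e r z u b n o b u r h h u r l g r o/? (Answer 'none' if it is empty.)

gr

Nuclei (vowels): e, u, o, u, u, o → 6 syllables.
V1 /e/ – V2 /u/: /rz/ — longest licit onset from the right is /z/, leaving /r/ as coda.
V2 /u/ – V3 /o/: /bn/; trying suffixes from longest down, /n/ is the first permitted one, so coda /b/ | onset /n/.
V3 /o/ – V4 /u/: just /b/ — single C goes to the following onset.
V4 /u/ – V5 /u/: /rhh/; trying suffixes from longest down, /h/ is the first permitted one, so coda /rh/ | onset /h/.
V5 /u/ – V6 /o/: cluster /rlgr/ — the longest permitted-onset suffix is /gr/; onset = /gr/, preceding coda = /rl/.
So the parse is bler.zub.no.burh.hurl.gro.
Syllable 6 is /gro/: onset /gr/, nucleus /o/, coda ∅.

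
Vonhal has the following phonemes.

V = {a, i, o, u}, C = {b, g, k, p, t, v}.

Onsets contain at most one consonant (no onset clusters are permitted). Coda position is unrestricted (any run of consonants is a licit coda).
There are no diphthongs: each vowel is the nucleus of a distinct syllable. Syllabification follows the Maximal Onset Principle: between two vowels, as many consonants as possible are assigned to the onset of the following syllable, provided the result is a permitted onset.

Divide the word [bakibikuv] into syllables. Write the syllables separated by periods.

Vowels present: a, i, i, u; each is a nucleus, giving 4 syllables.
V1 /a/ – V2 /i/: /k/ is a single consonant, so it becomes the next onset.
V2 /i/ – V3 /i/: /b/ is a single consonant, so it becomes the next onset.
V3 /i/ – V4 /u/: /k/ → onset of the next syllable (single consonants are always licit onsets).

ba.ki.bi.kuv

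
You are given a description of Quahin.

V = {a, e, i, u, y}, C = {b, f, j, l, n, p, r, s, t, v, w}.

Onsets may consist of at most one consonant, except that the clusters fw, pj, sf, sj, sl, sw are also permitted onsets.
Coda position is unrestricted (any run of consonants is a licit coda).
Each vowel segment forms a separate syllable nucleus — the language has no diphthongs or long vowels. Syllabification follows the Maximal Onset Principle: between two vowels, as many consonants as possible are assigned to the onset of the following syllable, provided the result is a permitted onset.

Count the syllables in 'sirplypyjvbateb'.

5

The vowels are i, y, y, a, e — 5 nuclei, so 5 syllables.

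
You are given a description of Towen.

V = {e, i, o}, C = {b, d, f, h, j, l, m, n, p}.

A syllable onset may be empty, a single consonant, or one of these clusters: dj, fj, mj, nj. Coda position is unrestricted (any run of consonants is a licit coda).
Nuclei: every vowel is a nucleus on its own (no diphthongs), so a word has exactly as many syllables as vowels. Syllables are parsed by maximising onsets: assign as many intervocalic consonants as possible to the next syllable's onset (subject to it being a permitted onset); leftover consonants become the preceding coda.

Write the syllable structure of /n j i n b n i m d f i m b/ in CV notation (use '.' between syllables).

CCVCC.CVCC.CVCC

The vowels are i, i, i — 3 nuclei, so 3 syllables.
/i…i/ gap (V1→V2): /nbn/ splits as /nb/ + /n/ (/n/ is the longest suffix that is a licit onset).
/i…i/ gap (V2→V3): /mdf/ — longest licit onset from the right is /f/, leaving /md/ as coda.
So the parse is njinb.nimd.fimb.
Mapping each syllable to C/V: /njinb/ → CCVCC, /nimd/ → CVCC, /fimb/ → CVCC.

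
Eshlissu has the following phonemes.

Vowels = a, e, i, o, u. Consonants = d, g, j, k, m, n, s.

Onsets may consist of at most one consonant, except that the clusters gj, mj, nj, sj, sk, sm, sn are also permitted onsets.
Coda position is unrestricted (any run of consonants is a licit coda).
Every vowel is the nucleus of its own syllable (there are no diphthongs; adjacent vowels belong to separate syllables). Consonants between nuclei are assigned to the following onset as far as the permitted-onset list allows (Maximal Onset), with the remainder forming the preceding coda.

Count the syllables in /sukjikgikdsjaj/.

4

The vowels are u, i, i, a — 4 nuclei, so 4 syllables.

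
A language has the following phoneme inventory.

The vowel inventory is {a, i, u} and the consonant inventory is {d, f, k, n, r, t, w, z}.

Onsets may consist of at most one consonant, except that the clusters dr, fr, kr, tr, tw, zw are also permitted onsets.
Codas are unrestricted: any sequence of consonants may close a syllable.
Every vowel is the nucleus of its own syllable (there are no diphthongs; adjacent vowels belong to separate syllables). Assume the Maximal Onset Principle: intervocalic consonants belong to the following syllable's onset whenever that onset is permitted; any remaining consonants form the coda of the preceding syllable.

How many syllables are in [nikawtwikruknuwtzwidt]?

6

Nuclei (vowels): i, a, i, u, u, i → 6 syllables.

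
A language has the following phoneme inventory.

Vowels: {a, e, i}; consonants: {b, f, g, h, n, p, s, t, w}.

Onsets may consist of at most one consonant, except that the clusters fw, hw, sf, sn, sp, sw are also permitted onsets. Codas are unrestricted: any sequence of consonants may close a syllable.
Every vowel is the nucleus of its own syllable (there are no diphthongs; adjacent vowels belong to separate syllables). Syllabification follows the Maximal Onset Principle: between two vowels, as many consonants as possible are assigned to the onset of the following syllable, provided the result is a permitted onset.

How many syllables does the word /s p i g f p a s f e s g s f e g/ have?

The vowels are i, a, e, e — 4 nuclei, so 4 syllables.

4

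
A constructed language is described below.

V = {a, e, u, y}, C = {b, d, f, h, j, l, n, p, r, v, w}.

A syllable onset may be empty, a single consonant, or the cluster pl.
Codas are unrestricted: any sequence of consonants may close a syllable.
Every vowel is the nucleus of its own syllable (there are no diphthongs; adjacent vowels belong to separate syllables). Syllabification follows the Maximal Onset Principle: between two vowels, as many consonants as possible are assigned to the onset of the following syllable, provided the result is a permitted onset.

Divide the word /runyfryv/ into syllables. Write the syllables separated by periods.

Vowels present: u, y, y; each is a nucleus, giving 3 syllables.
/u…y/ gap (V1→V2): /n/ is a single consonant, so it becomes the next onset.
/y…y/ gap (V2→V3): /fr/; trying suffixes from longest down, /r/ is the first permitted one, so coda /f/ | onset /r/.

ru.nyf.ryv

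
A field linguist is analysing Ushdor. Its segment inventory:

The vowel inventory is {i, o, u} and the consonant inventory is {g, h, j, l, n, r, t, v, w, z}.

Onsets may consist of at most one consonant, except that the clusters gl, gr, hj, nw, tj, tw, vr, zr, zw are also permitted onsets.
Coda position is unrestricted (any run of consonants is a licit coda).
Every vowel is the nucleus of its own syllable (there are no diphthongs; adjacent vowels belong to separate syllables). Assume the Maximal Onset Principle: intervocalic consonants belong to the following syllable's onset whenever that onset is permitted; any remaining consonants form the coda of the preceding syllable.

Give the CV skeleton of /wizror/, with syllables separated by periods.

Vowels present: i, o; each is a nucleus, giving 2 syllables.
σ1/σ2 boundary: cluster /zr/ — /zr/ is itself a permitted onset, so the whole cluster goes right; preceding coda = ∅.
Putting it together: wi.zror.
Mapping each syllable to C/V: /wi/ → CV, /zror/ → CCVC.

CV.CCVC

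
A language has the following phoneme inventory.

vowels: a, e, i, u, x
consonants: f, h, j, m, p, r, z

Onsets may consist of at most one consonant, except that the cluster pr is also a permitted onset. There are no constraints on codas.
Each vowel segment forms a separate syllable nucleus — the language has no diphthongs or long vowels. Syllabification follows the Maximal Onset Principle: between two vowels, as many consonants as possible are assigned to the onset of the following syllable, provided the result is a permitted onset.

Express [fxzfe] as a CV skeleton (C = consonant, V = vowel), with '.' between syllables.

Nuclei (vowels): x, e → 2 syllables.
σ1/σ2 boundary: /zf/ — longest licit onset from the right is /f/, leaving /z/ as coda.
Putting it together: fxz.fe.
Mapping each syllable to C/V: /fxz/ → CVC, /fe/ → CV.

CVC.CV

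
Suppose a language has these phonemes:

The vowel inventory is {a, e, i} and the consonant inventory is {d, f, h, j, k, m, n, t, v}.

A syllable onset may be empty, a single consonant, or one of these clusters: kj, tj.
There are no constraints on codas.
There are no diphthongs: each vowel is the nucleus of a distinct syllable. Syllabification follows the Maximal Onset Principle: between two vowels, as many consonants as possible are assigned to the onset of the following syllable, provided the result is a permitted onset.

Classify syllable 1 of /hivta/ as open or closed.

closed

The vowels are i, a — 2 nuclei, so 2 syllables.
σ1/σ2 boundary: /vt/ splits as /v/ + /t/ (/t/ is the longest suffix that is a licit onset).
Result: hiv.ta.
Syllable 1 is /hiv/ with coda /v/, so it is closed.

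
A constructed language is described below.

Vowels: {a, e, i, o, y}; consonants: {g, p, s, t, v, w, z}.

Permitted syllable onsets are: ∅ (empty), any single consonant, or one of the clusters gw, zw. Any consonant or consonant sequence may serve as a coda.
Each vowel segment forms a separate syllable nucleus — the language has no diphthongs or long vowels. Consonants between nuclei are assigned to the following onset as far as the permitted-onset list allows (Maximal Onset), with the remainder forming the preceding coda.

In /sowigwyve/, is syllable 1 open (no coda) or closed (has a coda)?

Nuclei (vowels): o, i, y, e → 4 syllables.
/o…i/ gap (V1→V2): /w/ is a single consonant, so it becomes the next onset.
/i…y/ gap (V2→V3): /gw/ is a licit onset in full, so it all attaches to the next syllable.
/y…e/ gap (V3→V4): just /v/ — single C goes to the following onset.
So the parse is so.wi.gwy.ve.
Syllable 1 is /so/; it ends in its nucleus with no coda, so it is open.

open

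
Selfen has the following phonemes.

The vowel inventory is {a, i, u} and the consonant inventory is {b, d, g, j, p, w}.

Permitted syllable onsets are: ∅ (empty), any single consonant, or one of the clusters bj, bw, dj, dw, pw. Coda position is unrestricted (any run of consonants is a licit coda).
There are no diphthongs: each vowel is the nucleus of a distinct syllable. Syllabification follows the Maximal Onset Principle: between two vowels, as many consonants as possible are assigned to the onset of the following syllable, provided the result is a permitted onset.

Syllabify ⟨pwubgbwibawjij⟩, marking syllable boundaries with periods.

Vowels present: u, i, a, i; each is a nucleus, giving 4 syllables.
σ1/σ2 boundary: cluster /bgbw/ — the longest permitted-onset suffix is /bw/; onset = /bw/, preceding coda = /bg/.
σ2/σ3 boundary: /b/ is a single consonant, so it becomes the next onset.
σ3/σ4 boundary: /wj/; trying suffixes from longest down, /j/ is the first permitted one, so coda /w/ | onset /j/.

pwubg.bwi.baw.jij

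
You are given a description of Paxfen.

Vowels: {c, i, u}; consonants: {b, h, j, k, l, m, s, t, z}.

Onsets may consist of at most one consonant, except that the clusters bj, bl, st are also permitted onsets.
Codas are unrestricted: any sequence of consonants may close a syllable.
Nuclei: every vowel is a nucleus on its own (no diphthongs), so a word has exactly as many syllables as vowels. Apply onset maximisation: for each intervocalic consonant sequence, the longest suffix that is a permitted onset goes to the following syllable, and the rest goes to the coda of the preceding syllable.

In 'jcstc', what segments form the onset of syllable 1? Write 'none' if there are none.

j

Vowels present: c, c; each is a nucleus, giving 2 syllables.
V1 /c/ – V2 /c/: /st/ — entire cluster is a permitted onset → onset /st/, coda ∅.
So the parse is jc.stc.
Syllable 1 is /jc/: onset /j/, nucleus /c/, coda ∅.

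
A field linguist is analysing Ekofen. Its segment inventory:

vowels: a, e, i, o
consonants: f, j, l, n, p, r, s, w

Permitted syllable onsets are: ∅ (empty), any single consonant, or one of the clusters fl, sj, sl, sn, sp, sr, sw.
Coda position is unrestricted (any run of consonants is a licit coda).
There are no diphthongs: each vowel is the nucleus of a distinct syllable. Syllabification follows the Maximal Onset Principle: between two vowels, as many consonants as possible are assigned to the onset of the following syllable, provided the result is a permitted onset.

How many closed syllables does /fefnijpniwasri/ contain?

2

Vowels present: e, i, i, a, i; each is a nucleus, giving 5 syllables.
σ1/σ2 boundary: /fn/ splits as /f/ + /n/ (/n/ is the longest suffix that is a licit onset).
σ2/σ3 boundary: /jpn/; trying suffixes from longest down, /n/ is the first permitted one, so coda /jp/ | onset /n/.
σ3/σ4 boundary: just /w/ — single C goes to the following onset.
σ4/σ5 boundary: cluster /sr/ — /sr/ is itself a permitted onset, so the whole cluster goes right; preceding coda = ∅.
Putting it together: fef.nijp.ni.wa.sri.
Classifying each syllable: /fef/ (closed), /nijp/ (closed), /ni/ (open), /wa/ (open), /sri/ (open).
Closed syllables: 2.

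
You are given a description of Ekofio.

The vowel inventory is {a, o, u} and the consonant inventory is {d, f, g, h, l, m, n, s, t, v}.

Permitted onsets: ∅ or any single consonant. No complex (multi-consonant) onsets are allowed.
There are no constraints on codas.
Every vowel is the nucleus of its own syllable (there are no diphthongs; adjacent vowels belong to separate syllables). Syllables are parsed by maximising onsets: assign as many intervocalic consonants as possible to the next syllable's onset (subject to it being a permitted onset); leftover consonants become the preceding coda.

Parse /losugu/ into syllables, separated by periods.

lo.su.gu

Vowels present: o, u, u; each is a nucleus, giving 3 syllables.
V1 /o/ – V2 /u/: /s/ → onset of the next syllable (single consonants are always licit onsets).
V2 /u/ – V3 /u/: just /g/ — single C goes to the following onset.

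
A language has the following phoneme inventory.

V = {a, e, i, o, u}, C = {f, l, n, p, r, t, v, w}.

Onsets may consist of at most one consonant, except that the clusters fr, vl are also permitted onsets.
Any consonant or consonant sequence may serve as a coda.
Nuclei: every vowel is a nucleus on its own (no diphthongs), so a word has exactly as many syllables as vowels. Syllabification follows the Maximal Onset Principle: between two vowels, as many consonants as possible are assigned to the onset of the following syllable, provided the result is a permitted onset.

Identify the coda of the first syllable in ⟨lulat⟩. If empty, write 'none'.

The vowels are u, a — 2 nuclei, so 2 syllables.
/u…a/ gap (V1→V2): /l/ is a single consonant, so it becomes the next onset.
Result: lu.lat.
Syllable 1 is /lu/: onset /l/, nucleus /u/, coda ∅.

none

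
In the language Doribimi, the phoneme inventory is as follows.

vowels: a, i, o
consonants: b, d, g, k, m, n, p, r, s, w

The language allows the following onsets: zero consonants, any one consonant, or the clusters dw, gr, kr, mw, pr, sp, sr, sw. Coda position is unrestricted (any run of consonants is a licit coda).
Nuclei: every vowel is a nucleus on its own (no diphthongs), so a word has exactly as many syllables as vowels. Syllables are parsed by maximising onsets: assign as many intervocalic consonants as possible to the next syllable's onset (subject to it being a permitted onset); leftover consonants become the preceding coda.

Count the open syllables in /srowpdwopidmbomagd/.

2

Nuclei (vowels): o, o, i, o, a → 5 syllables.
V1 /o/ – V2 /o/: cluster /wpdw/ — the longest permitted-onset suffix is /dw/; onset = /dw/, preceding coda = /wp/.
V2 /o/ – V3 /i/: just /p/ — single C goes to the following onset.
V3 /i/ – V4 /o/: /dmb/ splits as /dm/ + /b/ (/b/ is the longest suffix that is a licit onset).
V4 /o/ – V5 /a/: /m/ → onset of the next syllable (single consonants are always licit onsets).
Result: srowp.dwo.pidm.bo.magd.
Classifying each syllable: /srowp/ (closed), /dwo/ (open), /pidm/ (closed), /bo/ (open), /magd/ (closed).
Open syllables: 2.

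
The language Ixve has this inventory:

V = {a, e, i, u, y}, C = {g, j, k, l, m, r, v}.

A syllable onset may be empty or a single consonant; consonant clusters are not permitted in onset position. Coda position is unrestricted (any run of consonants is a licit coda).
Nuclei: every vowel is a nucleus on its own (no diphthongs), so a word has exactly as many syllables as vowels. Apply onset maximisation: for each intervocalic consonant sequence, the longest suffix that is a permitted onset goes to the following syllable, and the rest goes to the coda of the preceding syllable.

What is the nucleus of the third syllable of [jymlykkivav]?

The vowels are y, y, i, a — 4 nuclei, so 4 syllables.
The third nucleus (vowel 3 from the left) is /i/.

i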